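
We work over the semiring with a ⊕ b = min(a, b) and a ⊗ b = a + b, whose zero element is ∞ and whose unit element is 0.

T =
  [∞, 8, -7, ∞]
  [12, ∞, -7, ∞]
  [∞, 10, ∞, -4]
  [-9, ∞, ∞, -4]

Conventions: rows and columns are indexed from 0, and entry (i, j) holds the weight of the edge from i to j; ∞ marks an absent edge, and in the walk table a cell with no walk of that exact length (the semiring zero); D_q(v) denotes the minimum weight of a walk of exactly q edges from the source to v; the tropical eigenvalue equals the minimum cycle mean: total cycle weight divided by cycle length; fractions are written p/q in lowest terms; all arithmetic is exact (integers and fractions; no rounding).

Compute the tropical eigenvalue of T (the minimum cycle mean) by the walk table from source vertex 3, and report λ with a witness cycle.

q=0: [∞, ∞, ∞, 0]
q=1: [-9, ∞, ∞, -4]
q=2: [-13, -1, -16, -8]
q=3: [-17, -6, -20, -20]
q=4: [-29, -10, -24, -24]
Optimal cycle mean attained by: cycle 0->2->3->0, total (-7) + (-4) + (-9), length 3.
Answer: λ = -20/3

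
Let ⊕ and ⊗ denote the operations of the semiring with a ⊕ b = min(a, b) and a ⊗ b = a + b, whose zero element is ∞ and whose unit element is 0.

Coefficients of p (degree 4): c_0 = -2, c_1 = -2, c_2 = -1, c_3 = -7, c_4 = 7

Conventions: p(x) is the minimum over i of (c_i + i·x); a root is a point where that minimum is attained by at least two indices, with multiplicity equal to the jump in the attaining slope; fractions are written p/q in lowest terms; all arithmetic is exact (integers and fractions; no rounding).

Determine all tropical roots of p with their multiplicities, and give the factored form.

hull edge (i=0, c=-2) to (i=3, c=-7): slope -5/3, span 3
hull edge (i=3, c=-7) to (i=4, c=7): slope 14, span 1
Factored form: p(x) = 7 ⊗ (x ⊕ (-14)) ⊗ (x ⊕ 5/3) ⊗ (x ⊕ 5/3) ⊗ (x ⊕ 5/3)
Answer: roots = -14 (mult 1), 5/3 (mult 3)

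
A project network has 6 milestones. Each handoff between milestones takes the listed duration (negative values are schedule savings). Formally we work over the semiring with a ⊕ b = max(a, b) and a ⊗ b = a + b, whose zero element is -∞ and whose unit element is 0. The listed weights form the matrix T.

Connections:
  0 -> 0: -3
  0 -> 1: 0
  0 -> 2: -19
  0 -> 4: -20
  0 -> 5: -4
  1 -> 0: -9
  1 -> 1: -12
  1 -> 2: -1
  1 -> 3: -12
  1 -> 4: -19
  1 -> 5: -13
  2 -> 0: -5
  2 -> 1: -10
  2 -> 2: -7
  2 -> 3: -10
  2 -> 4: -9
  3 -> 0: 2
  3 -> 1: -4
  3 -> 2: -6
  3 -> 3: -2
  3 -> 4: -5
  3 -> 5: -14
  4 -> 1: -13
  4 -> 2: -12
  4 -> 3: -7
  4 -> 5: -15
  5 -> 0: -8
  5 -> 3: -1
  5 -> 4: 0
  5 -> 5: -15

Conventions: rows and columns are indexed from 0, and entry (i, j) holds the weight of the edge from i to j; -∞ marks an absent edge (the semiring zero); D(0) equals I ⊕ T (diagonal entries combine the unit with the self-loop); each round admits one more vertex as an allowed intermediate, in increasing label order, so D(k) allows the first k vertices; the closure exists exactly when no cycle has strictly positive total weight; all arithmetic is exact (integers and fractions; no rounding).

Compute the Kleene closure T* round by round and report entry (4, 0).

D(0):
  [0, 0, -19, -∞, -20, -4]
  [-9, 0, -1, -12, -19, -13]
  [-5, -10, 0, -10, -9, -∞]
  [2, -4, -6, 0, -5, -14]
  [-∞, -13, -12, -7, 0, -15]
  [-8, -∞, -∞, -1, 0, 0]
D(1):
  [0, 0, -19, -∞, -20, -4]
  [-9, 0, -1, -12, -19, -13]
  [-5, -5, 0, -10, -9, -9]
  [2, 2, -6, 0, -5, -2]
  [-∞, -13, -12, -7, 0, -15]
  [-8, -8, -27, -1, 0, 0]
D(2):
  [0, 0, -1, -12, -19, -4]
  [-9, 0, -1, -12, -19, -13]
  [-5, -5, 0, -10, -9, -9]
  [2, 2, 1, 0, -5, -2]
  [-22, -13, -12, -7, 0, -15]
  [-8, -8, -9, -1, 0, 0]
D(3):
  [0, 0, -1, -11, -10, -4]
  [-6, 0, -1, -11, -10, -10]
  [-5, -5, 0, -10, -9, -9]
  [2, 2, 1, 0, -5, -2]
  [-17, -13, -12, -7, 0, -15]
  [-8, -8, -9, -1, 0, 0]
D(4):
  [0, 0, -1, -11, -10, -4]
  [-6, 0, -1, -11, -10, -10]
  [-5, -5, 0, -10, -9, -9]
  [2, 2, 1, 0, -5, -2]
  [-5, -5, -6, -7, 0, -9]
  [1, 1, 0, -1, 0, 0]
D(5):
  [0, 0, -1, -11, -10, -4]
  [-6, 0, -1, -11, -10, -10]
  [-5, -5, 0, -10, -9, -9]
  [2, 2, 1, 0, -5, -2]
  [-5, -5, -6, -7, 0, -9]
  [1, 1, 0, -1, 0, 0]
D(6):
  [0, 0, -1, -5, -4, -4]
  [-6, 0, -1, -11, -10, -10]
  [-5, -5, 0, -10, -9, -9]
  [2, 2, 1, 0, -2, -2]
  [-5, -5, -6, -7, 0, -9]
  [1, 1, 0, -1, 0, 0]
Answer: T*[4][0] = -5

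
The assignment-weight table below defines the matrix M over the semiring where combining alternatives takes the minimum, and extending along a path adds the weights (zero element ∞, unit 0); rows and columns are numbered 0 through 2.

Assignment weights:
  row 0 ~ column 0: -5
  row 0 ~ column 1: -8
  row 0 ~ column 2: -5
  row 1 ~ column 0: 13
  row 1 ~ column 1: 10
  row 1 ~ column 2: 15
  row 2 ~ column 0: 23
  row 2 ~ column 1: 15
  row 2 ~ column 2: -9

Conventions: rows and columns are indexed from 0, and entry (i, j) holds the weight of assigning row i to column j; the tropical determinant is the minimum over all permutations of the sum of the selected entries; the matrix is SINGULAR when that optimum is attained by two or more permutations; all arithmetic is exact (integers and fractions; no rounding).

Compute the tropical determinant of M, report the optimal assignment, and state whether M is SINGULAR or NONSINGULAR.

σ = (0, 1, 2): (-5) + 10 + (-9) = -4
σ = (0, 2, 1): (-5) + 15 + 15 = 25
σ = (1, 0, 2): (-8) + 13 + (-9) = -4
σ = (1, 2, 0): (-8) + 15 + 23 = 30
σ = (2, 0, 1): (-5) + 13 + 15 = 23
σ = (2, 1, 0): (-5) + 10 + 23 = 28
Optimal value attained by: σ = (0, 1, 2).
Answer: det⊕(M) = -4; verdict: SINGULAR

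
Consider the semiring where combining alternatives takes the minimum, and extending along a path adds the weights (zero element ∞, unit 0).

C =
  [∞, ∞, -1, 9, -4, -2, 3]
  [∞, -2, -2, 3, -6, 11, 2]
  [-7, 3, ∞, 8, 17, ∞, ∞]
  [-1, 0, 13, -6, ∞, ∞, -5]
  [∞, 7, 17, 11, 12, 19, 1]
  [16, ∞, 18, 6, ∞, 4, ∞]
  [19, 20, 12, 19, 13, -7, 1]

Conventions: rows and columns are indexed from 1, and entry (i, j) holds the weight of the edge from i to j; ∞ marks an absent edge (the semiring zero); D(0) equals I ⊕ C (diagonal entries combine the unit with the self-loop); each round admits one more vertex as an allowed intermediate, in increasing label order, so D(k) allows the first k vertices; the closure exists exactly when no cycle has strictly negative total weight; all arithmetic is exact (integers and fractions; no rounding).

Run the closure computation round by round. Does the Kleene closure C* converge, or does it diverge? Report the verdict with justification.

Detection: at round 0, diagonal entry (2, 2) turns strictly negative.
Key observation: the cycle 2->2 has total weight (-2), which is strictly negative.
Answer: DIVERGES — negative cycle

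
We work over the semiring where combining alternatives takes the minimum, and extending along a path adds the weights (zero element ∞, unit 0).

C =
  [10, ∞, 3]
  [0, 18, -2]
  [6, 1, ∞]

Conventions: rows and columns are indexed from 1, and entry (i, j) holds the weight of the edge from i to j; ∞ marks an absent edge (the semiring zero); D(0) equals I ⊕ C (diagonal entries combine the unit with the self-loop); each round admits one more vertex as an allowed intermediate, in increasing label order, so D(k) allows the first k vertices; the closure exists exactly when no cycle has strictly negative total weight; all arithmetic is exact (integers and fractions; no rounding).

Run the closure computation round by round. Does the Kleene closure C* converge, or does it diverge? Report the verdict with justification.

D(0):
  [0, ∞, 3]
  [0, 0, -2]
  [6, 1, 0]
D(1):
  [0, ∞, 3]
  [0, 0, -2]
  [6, 1, 0]
Detection: at round 2, diagonal entry (3, 3) turns strictly negative.
Key observation: the cycle 3->2->3 has total weight 1 + (-2), which is strictly negative.
Answer: DIVERGES — negative cycle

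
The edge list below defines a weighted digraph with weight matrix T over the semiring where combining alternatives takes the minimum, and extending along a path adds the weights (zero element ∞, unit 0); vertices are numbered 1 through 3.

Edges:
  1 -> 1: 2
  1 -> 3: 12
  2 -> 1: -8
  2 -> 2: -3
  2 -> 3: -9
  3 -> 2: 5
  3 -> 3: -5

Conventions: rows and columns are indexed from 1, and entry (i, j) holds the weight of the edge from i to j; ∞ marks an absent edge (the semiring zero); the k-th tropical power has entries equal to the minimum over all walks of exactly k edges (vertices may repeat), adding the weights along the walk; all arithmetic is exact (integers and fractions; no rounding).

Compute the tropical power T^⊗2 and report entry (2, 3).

T^⊗2:
  [4, 17, 7]
  [-11, -6, -14]
  [-3, 0, -10]
Key observation: the optimum is the walk 2->3->3, with weight (-9) + (-5) = -14.
Optimal value attained by: walk 2->3->3.
Answer: (T^⊗2)[2][3] = -14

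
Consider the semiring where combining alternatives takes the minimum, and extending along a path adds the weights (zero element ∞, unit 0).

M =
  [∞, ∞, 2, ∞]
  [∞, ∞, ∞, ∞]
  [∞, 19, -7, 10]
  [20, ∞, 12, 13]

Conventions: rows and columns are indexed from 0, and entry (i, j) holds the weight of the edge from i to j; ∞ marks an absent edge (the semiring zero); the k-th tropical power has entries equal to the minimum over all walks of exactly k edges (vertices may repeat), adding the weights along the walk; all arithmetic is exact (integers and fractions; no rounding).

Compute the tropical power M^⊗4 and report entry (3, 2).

M^⊗2:
  [∞, 21, -5, 12]
  [∞, ∞, ∞, ∞]
  [30, 12, -14, 3]
  [33, 31, 5, 22]
M^⊗3:
  [32, 14, -12, 5]
  [∞, ∞, ∞, ∞]
  [23, 5, -21, -4]
  [42, 24, -2, 15]
M^⊗4:
  [25, 7, -19, -2]
  [∞, ∞, ∞, ∞]
  [16, -2, -28, -11]
  [35, 17, -9, 8]
Key observation: the optimum is the walk 3->2->2->2->2, with weight 12 + (-7) + (-7) + (-7) = -9.
Optimal value attained by: walk 3->2->2->2->2.
Answer: (M^⊗4)[3][2] = -9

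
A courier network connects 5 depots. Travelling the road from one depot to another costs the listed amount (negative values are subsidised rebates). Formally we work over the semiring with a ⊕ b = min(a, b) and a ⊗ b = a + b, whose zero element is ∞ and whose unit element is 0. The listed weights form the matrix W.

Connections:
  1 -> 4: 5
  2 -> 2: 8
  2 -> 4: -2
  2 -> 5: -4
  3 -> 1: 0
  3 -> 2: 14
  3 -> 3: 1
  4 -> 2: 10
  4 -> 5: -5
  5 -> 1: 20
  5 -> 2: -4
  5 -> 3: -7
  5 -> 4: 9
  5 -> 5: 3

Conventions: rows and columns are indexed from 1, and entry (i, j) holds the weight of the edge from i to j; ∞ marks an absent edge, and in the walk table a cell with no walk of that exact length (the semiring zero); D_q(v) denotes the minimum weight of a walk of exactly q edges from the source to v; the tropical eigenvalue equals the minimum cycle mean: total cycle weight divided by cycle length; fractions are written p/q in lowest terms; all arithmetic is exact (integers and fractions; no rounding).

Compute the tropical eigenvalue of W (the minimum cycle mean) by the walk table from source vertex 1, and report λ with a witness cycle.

q=0: [0, ∞, ∞, ∞, ∞]
q=1: [∞, ∞, ∞, 5, ∞]
q=2: [∞, 15, ∞, ∞, 0]
q=3: [20, -4, -7, 9, 3]
q=4: [-7, -1, -6, -6, -8]
q=5: [-6, -12, -15, -3, -11]
Optimal cycle mean attained by: cycle 2->5->2, total (-4) + (-4), length 2.
Answer: λ = -4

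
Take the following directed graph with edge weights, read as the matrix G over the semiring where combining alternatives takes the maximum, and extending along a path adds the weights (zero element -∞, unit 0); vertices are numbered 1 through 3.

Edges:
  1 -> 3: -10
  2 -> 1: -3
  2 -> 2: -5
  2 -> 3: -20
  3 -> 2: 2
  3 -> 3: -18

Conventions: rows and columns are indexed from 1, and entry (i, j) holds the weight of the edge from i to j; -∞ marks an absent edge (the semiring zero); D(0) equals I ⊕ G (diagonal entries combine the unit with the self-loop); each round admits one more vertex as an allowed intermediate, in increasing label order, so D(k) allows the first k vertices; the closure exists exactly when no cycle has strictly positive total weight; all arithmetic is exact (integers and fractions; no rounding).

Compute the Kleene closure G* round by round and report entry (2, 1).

D(0):
  [0, -∞, -10]
  [-3, 0, -20]
  [-∞, 2, 0]
D(1):
  [0, -∞, -10]
  [-3, 0, -13]
  [-∞, 2, 0]
D(2):
  [0, -∞, -10]
  [-3, 0, -13]
  [-1, 2, 0]
D(3):
  [0, -8, -10]
  [-3, 0, -13]
  [-1, 2, 0]
Answer: G*[2][1] = -3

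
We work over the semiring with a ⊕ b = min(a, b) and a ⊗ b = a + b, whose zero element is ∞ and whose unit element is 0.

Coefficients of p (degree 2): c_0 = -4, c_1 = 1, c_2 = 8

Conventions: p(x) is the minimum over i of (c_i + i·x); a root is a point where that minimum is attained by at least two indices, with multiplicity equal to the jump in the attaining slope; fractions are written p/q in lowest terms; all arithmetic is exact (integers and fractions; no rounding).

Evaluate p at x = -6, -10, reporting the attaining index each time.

p(-6) = min(-4+0·(-6)=-4, 1+1·(-6)=-5, 8+2·(-6)=-4) = -5 (attained by i=1)
p(-10) = min(-4+0·(-10)=-4, 1+1·(-10)=-9, 8+2·(-10)=-12) = -12 (attained by i=2)
Answer: p(-6) = -5; p(-10) = -12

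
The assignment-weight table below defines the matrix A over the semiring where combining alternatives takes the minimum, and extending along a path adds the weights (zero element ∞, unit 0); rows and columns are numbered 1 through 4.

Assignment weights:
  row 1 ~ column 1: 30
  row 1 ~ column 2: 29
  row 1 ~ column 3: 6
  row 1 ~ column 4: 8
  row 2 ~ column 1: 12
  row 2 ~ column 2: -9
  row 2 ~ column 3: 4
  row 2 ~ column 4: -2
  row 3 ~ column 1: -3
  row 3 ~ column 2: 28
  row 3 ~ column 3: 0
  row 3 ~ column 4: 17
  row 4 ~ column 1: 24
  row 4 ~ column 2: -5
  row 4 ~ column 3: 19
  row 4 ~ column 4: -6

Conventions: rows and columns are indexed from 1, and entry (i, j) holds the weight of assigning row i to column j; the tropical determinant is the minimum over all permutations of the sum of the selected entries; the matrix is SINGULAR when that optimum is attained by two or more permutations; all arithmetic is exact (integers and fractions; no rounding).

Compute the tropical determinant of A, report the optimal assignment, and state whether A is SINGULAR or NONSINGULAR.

σ = (1, 2, 3, 4): 30 + (-9) + 0 + (-6) = 15
σ = (1, 2, 4, 3): 30 + (-9) + 17 + 19 = 57
σ = (1, 3, 2, 4): 30 + 4 + 28 + (-6) = 56
σ = (1, 3, 4, 2): 30 + 4 + 17 + (-5) = 46
σ = (1, 4, 2, 3): 30 + (-2) + 28 + 19 = 75
σ = (1, 4, 3, 2): 30 + (-2) + 0 + (-5) = 23
σ = (2, 1, 3, 4): 29 + 12 + 0 + (-6) = 35
σ = (2, 1, 4, 3): 29 + 12 + 17 + 19 = 77
σ = (2, 3, 1, 4): 29 + 4 + (-3) + (-6) = 24
σ = (2, 3, 4, 1): 29 + 4 + 17 + 24 = 74
σ = (2, 4, 1, 3): 29 + (-2) + (-3) + 19 = 43
σ = (2, 4, 3, 1): 29 + (-2) + 0 + 24 = 51
σ = (3, 1, 2, 4): 6 + 12 + 28 + (-6) = 40
σ = (3, 1, 4, 2): 6 + 12 + 17 + (-5) = 30
σ = (3, 2, 1, 4): 6 + (-9) + (-3) + (-6) = -12
σ = (3, 2, 4, 1): 6 + (-9) + 17 + 24 = 38
σ = (3, 4, 1, 2): 6 + (-2) + (-3) + (-5) = -4
σ = (3, 4, 2, 1): 6 + (-2) + 28 + 24 = 56
σ = (4, 1, 2, 3): 8 + 12 + 28 + 19 = 67
σ = (4, 1, 3, 2): 8 + 12 + 0 + (-5) = 15
σ = (4, 2, 1, 3): 8 + (-9) + (-3) + 19 = 15
σ = (4, 2, 3, 1): 8 + (-9) + 0 + 24 = 23
σ = (4, 3, 1, 2): 8 + 4 + (-3) + (-5) = 4
σ = (4, 3, 2, 1): 8 + 4 + 28 + 24 = 64
Optimal value attained by: σ = (3, 2, 1, 4).
Answer: det⊕(A) = -12; verdict: NONSINGULAR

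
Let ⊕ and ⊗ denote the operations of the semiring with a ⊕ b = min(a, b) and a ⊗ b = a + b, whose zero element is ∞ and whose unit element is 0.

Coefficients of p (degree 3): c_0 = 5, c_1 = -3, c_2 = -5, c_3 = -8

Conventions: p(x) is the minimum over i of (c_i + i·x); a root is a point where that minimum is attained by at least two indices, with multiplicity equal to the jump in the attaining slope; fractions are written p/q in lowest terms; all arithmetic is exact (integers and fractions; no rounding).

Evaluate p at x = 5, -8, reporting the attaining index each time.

p(5) = min(5+0·5=5, -3+1·5=2, -5+2·5=5, -8+3·5=7) = 2 (attained by i=1)
p(-8) = min(5+0·(-8)=5, -3+1·(-8)=-11, -5+2·(-8)=-21, -8+3·(-8)=-32) = -32 (attained by i=3)
Answer: p(5) = 2; p(-8) = -32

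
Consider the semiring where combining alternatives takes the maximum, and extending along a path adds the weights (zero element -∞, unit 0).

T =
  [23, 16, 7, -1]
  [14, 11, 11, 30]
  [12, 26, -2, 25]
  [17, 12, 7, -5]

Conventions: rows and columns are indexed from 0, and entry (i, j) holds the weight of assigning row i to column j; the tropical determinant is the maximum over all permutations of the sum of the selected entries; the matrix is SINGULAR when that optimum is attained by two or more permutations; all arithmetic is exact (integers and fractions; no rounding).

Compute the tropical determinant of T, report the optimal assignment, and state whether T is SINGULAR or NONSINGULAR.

σ = (0, 1, 2, 3): 23 + 11 + (-2) + (-5) = 27
σ = (0, 1, 3, 2): 23 + 11 + 25 + 7 = 66
σ = (0, 2, 1, 3): 23 + 11 + 26 + (-5) = 55
σ = (0, 2, 3, 1): 23 + 11 + 25 + 12 = 71
σ = (0, 3, 1, 2): 23 + 30 + 26 + 7 = 86
σ = (0, 3, 2, 1): 23 + 30 + (-2) + 12 = 63
σ = (1, 0, 2, 3): 16 + 14 + (-2) + (-5) = 23
σ = (1, 0, 3, 2): 16 + 14 + 25 + 7 = 62
σ = (1, 2, 0, 3): 16 + 11 + 12 + (-5) = 34
σ = (1, 2, 3, 0): 16 + 11 + 25 + 17 = 69
σ = (1, 3, 0, 2): 16 + 30 + 12 + 7 = 65
σ = (1, 3, 2, 0): 16 + 30 + (-2) + 17 = 61
σ = (2, 0, 1, 3): 7 + 14 + 26 + (-5) = 42
σ = (2, 0, 3, 1): 7 + 14 + 25 + 12 = 58
σ = (2, 1, 0, 3): 7 + 11 + 12 + (-5) = 25
σ = (2, 1, 3, 0): 7 + 11 + 25 + 17 = 60
σ = (2, 3, 0, 1): 7 + 30 + 12 + 12 = 61
σ = (2, 3, 1, 0): 7 + 30 + 26 + 17 = 80
σ = (3, 0, 1, 2): (-1) + 14 + 26 + 7 = 46
σ = (3, 0, 2, 1): (-1) + 14 + (-2) + 12 = 23
σ = (3, 1, 0, 2): (-1) + 11 + 12 + 7 = 29
σ = (3, 1, 2, 0): (-1) + 11 + (-2) + 17 = 25
σ = (3, 2, 0, 1): (-1) + 11 + 12 + 12 = 34
σ = (3, 2, 1, 0): (-1) + 11 + 26 + 17 = 53
Optimal value attained by: σ = (0, 3, 1, 2).
Answer: det⊕(T) = 86; verdict: NONSINGULAR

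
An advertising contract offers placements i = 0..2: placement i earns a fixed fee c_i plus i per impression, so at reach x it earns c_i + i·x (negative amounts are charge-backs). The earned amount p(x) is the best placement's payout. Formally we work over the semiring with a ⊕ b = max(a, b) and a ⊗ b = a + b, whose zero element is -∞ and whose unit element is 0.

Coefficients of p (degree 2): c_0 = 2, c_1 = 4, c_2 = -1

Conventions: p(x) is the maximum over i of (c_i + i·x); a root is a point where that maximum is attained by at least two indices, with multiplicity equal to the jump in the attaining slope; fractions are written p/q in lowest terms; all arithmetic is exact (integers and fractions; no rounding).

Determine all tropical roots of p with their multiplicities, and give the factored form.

hull edge (i=0, c=2) to (i=1, c=4): slope 2, span 1
hull edge (i=1, c=4) to (i=2, c=-1): slope -5, span 1
Factored form: p(x) = -1 ⊗ (x ⊕ (-2)) ⊗ (x ⊕ 5)
Answer: roots = -2 (mult 1), 5 (mult 1)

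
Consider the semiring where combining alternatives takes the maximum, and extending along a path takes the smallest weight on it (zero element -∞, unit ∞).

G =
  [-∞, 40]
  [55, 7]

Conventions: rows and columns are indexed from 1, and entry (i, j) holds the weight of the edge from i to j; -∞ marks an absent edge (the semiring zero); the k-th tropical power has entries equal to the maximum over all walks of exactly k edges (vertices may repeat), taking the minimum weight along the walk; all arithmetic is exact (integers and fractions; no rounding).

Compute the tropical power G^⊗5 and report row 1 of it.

G^⊗2:
  [40, 7]
  [7, 40]
G^⊗3:
  [7, 40]
  [40, 7]
G^⊗4:
  [40, 7]
  [7, 40]
G^⊗5:
  [7, 40]
  [40, 7]
Answer: row 1 of G^⊗5 = [7, 40]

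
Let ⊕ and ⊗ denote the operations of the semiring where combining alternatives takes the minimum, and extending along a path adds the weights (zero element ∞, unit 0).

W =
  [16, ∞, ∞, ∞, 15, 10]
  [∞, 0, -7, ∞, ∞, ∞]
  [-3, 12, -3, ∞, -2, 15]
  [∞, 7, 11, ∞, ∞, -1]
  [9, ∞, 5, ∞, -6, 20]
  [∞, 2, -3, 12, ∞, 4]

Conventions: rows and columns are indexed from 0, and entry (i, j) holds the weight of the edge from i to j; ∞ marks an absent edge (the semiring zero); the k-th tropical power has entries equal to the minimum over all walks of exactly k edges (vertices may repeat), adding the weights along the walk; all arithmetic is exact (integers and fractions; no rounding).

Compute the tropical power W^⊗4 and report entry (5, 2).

W^⊗2:
  [24, 12, 7, 22, 9, 14]
  [-10, 0, -10, ∞, -9, 8]
  [-6, 9, -6, 27, -8, 7]
  [8, 1, -4, 11, 9, 3]
  [2, 17, -1, 32, -12, 14]
  [-6, 2, -6, 16, -5, 8]
W^⊗3:
  [4, 12, 4, 26, 3, 18]
  [-13, 0, -13, 20, -15, 0]
  [-9, 6, -9, 19, -14, 4]
  [-7, 1, -7, 15, -6, 7]
  [-4, 11, -7, 26, -18, 8]
  [-9, 2, -9, 20, -11, 4]
W^⊗4:
  [1, 12, 1, 30, -3, 14]
  [-16, -1, -16, 12, -21, -3]
  [-12, 3, -12, 16, -20, 1]
  [-10, 1, -10, 19, -12, 3]
  [-10, 5, -13, 20, -24, 2]
  [-12, 2, -12, 16, -17, 1]
Key observation: the optimum is the walk 5->2->2->2->2, with weight (-3) + (-3) + (-3) + (-3) = -12.
Optimal value attained by: walk 5->2->2->2->2.
Answer: (W^⊗4)[5][2] = -12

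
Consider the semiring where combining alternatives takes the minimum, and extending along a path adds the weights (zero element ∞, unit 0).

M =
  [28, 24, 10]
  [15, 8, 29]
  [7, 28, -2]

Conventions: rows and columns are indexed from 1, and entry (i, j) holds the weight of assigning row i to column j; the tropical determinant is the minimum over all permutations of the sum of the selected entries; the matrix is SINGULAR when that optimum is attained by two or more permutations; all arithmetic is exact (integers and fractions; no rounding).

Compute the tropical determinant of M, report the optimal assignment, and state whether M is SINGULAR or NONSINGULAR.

σ = (1, 2, 3): 28 + 8 + (-2) = 34
σ = (1, 3, 2): 28 + 29 + 28 = 85
σ = (2, 1, 3): 24 + 15 + (-2) = 37
σ = (2, 3, 1): 24 + 29 + 7 = 60
σ = (3, 1, 2): 10 + 15 + 28 = 53
σ = (3, 2, 1): 10 + 8 + 7 = 25
Optimal value attained by: σ = (3, 2, 1).
Answer: det⊕(M) = 25; verdict: NONSINGULAR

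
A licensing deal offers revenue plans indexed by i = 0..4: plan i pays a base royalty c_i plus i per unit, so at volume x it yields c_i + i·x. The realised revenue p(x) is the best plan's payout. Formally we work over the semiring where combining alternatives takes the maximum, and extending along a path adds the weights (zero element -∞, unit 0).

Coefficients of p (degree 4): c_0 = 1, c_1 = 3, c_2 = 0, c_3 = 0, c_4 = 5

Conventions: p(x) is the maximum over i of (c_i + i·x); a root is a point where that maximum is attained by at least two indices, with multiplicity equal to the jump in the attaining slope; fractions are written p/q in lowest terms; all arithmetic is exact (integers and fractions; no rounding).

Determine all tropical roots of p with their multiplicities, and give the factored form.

hull edge (i=0, c=1) to (i=1, c=3): slope 2, span 1
hull edge (i=1, c=3) to (i=4, c=5): slope 2/3, span 3
Factored form: p(x) = 5 ⊗ (x ⊕ (-2)) ⊗ (x ⊕ (-2/3)) ⊗ (x ⊕ (-2/3)) ⊗ (x ⊕ (-2/3))
Answer: roots = -2 (mult 1), -2/3 (mult 3)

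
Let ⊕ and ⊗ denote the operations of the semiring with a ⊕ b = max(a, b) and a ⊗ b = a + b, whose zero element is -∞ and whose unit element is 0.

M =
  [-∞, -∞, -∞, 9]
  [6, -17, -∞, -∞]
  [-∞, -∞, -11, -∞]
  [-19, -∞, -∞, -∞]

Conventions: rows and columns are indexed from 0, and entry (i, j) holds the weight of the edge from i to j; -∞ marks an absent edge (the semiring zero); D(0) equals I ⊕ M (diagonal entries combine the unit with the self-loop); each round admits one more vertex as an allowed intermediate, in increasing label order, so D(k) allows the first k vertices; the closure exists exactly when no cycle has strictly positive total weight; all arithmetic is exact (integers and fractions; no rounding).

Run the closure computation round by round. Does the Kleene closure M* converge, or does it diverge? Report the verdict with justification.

D(0):
  [0, -∞, -∞, 9]
  [6, 0, -∞, -∞]
  [-∞, -∞, 0, -∞]
  [-19, -∞, -∞, 0]
D(1):
  [0, -∞, -∞, 9]
  [6, 0, -∞, 15]
  [-∞, -∞, 0, -∞]
  [-19, -∞, -∞, 0]
D(2):
  [0, -∞, -∞, 9]
  [6, 0, -∞, 15]
  [-∞, -∞, 0, -∞]
  [-19, -∞, -∞, 0]
D(3):
  [0, -∞, -∞, 9]
  [6, 0, -∞, 15]
  [-∞, -∞, 0, -∞]
  [-19, -∞, -∞, 0]
D(4):
  [0, -∞, -∞, 9]
  [6, 0, -∞, 15]
  [-∞, -∞, 0, -∞]
  [-19, -∞, -∞, 0]
Key observation: every diagonal entry stays at the unit through all rounds, so no improving cycle exists.
Answer: CONVERGES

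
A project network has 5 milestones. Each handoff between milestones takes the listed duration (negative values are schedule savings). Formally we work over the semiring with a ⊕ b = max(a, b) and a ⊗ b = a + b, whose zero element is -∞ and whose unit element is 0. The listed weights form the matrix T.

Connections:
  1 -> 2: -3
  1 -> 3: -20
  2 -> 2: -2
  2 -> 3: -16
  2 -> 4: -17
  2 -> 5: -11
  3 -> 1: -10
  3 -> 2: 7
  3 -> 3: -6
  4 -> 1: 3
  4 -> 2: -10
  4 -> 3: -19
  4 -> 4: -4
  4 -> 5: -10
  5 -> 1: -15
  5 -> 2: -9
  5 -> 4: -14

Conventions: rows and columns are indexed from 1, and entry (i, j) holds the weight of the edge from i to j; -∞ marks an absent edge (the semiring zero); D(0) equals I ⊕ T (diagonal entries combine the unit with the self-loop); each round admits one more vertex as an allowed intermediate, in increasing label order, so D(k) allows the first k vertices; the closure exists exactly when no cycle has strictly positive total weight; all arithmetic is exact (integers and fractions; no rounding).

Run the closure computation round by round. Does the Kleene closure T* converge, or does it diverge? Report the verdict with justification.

D(0):
  [0, -3, -20, -∞, -∞]
  [-∞, 0, -16, -17, -11]
  [-10, 7, 0, -∞, -∞]
  [3, -10, -19, 0, -10]
  [-15, -9, -∞, -14, 0]
D(1):
  [0, -3, -20, -∞, -∞]
  [-∞, 0, -16, -17, -11]
  [-10, 7, 0, -∞, -∞]
  [3, 0, -17, 0, -10]
  [-15, -9, -35, -14, 0]
D(2):
  [0, -3, -19, -20, -14]
  [-∞, 0, -16, -17, -11]
  [-10, 7, 0, -10, -4]
  [3, 0, -16, 0, -10]
  [-15, -9, -25, -14, 0]
D(3):
  [0, -3, -19, -20, -14]
  [-26, 0, -16, -17, -11]
  [-10, 7, 0, -10, -4]
  [3, 0, -16, 0, -10]
  [-15, -9, -25, -14, 0]
D(4):
  [0, -3, -19, -20, -14]
  [-14, 0, -16, -17, -11]
  [-7, 7, 0, -10, -4]
  [3, 0, -16, 0, -10]
  [-11, -9, -25, -14, 0]
D(5):
  [0, -3, -19, -20, -14]
  [-14, 0, -16, -17, -11]
  [-7, 7, 0, -10, -4]
  [3, 0, -16, 0, -10]
  [-11, -9, -25, -14, 0]
Key observation: every diagonal entry stays at the unit through all rounds, so no improving cycle exists.
Answer: CONVERGES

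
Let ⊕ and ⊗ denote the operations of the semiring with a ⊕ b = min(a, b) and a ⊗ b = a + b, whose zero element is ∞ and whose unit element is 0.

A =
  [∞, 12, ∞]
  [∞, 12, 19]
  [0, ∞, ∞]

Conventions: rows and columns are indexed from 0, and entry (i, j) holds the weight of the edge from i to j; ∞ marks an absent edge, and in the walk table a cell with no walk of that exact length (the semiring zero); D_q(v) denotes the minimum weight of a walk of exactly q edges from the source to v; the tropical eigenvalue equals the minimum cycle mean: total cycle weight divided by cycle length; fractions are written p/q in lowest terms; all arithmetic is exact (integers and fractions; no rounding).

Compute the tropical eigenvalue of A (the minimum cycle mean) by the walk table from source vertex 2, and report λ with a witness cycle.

q=0: [∞, ∞, 0]
q=1: [0, ∞, ∞]
q=2: [∞, 12, ∞]
q=3: [∞, 24, 31]
Optimal cycle mean attained by: cycle 0->1->2->0, total 12 + 19 + 0, length 3.
Answer: λ = 31/3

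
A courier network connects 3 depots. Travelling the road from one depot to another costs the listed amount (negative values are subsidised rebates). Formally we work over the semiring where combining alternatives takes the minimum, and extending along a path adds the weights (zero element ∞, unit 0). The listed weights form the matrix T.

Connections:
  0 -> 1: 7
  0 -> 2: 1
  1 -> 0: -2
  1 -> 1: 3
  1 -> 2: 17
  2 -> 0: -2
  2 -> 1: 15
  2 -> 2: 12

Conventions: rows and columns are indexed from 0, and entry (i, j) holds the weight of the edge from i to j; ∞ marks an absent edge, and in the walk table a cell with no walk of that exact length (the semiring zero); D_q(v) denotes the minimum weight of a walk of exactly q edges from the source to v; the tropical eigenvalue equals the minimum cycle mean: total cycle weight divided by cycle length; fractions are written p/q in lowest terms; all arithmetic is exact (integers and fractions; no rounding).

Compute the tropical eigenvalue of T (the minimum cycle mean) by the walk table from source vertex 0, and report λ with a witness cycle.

q=0: [0, ∞, ∞]
q=1: [∞, 7, 1]
q=2: [-1, 10, 13]
q=3: [8, 6, 0]
Optimal cycle mean attained by: cycle 0->2->0, total 1 + (-2), length 2.
Answer: λ = -1/2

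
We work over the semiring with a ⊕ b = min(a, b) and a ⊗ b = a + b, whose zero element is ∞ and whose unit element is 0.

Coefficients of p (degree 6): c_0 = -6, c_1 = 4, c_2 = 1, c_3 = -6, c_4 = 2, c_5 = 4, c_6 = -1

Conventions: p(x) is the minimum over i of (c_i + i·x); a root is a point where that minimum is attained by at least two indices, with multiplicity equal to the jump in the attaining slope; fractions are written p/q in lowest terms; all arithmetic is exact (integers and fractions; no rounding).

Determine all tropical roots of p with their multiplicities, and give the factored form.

hull edge (i=0, c=-6) to (i=3, c=-6): slope 0, span 3
hull edge (i=3, c=-6) to (i=6, c=-1): slope 5/3, span 3
Factored form: p(x) = -1 ⊗ (x ⊕ (-5/3)) ⊗ (x ⊕ (-5/3)) ⊗ (x ⊕ (-5/3)) ⊗ (x ⊕ 0) ⊗ (x ⊕ 0) ⊗ (x ⊕ 0)
Answer: roots = -5/3 (mult 3), 0 (mult 3)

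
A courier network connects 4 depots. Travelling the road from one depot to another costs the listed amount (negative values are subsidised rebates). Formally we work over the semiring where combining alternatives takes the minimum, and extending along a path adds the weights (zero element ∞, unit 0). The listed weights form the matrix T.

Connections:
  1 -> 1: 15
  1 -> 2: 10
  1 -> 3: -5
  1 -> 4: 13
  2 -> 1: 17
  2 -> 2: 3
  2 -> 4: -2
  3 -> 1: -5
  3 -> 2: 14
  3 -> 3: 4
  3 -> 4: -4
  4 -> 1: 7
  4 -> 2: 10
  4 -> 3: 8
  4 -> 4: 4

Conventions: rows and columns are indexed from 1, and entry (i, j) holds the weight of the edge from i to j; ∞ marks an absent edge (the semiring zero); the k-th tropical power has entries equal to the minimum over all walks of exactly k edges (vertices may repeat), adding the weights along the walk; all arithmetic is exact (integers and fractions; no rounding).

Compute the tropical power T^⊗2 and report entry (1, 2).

T^⊗2:
  [-10, 9, -1, -9]
  [5, 6, 6, 1]
  [-1, 5, -10, 0]
  [3, 13, 2, 4]
Key observation: the optimum is the walk 1->3->2, with weight (-5) + 14 = 9.
Optimal value attained by: walk 1->3->2.
Answer: (T^⊗2)[1][2] = 9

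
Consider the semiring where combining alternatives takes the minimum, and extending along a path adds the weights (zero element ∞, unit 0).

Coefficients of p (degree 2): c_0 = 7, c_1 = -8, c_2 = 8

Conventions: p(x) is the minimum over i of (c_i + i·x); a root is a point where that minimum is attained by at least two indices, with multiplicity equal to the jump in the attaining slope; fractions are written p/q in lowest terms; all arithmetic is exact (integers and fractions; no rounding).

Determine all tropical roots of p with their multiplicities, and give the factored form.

hull edge (i=0, c=7) to (i=1, c=-8): slope -15, span 1
hull edge (i=1, c=-8) to (i=2, c=8): slope 16, span 1
Factored form: p(x) = 8 ⊗ (x ⊕ (-16)) ⊗ (x ⊕ 15)
Answer: roots = -16 (mult 1), 15 (mult 1)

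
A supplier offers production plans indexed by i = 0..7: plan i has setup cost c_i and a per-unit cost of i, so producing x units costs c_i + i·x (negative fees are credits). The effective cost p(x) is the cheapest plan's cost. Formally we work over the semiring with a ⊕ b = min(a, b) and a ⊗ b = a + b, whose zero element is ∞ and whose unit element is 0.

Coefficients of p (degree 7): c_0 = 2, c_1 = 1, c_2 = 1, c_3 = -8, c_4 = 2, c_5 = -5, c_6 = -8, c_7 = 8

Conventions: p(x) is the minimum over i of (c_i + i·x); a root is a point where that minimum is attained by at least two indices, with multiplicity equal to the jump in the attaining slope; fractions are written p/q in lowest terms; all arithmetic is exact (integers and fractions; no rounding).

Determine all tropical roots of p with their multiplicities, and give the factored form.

hull edge (i=0, c=2) to (i=3, c=-8): slope -10/3, span 3
hull edge (i=3, c=-8) to (i=6, c=-8): slope 0, span 3
hull edge (i=6, c=-8) to (i=7, c=8): slope 16, span 1
Factored form: p(x) = 8 ⊗ (x ⊕ (-16)) ⊗ (x ⊕ 0) ⊗ (x ⊕ 0) ⊗ (x ⊕ 0) ⊗ (x ⊕ 10/3) ⊗ (x ⊕ 10/3) ⊗ (x ⊕ 10/3)
Answer: roots = -16 (mult 1), 0 (mult 3), 10/3 (mult 3)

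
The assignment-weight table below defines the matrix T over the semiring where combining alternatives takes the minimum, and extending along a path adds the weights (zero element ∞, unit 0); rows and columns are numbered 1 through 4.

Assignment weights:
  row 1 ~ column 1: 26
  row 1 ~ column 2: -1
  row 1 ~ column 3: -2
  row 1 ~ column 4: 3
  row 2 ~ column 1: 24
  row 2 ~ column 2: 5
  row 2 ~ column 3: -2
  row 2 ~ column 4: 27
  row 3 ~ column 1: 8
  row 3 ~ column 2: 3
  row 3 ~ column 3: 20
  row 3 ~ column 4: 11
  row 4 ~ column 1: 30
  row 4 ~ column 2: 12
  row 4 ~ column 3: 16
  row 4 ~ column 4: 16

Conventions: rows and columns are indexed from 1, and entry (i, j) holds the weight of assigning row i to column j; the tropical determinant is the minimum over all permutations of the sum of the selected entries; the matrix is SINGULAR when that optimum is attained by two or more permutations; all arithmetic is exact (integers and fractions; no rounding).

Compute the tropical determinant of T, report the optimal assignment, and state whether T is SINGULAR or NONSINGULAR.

σ = (1, 2, 3, 4): 26 + 5 + 20 + 16 = 67
σ = (1, 2, 4, 3): 26 + 5 + 11 + 16 = 58
σ = (1, 3, 2, 4): 26 + (-2) + 3 + 16 = 43
σ = (1, 3, 4, 2): 26 + (-2) + 11 + 12 = 47
σ = (1, 4, 2, 3): 26 + 27 + 3 + 16 = 72
σ = (1, 4, 3, 2): 26 + 27 + 20 + 12 = 85
σ = (2, 1, 3, 4): (-1) + 24 + 20 + 16 = 59
σ = (2, 1, 4, 3): (-1) + 24 + 11 + 16 = 50
σ = (2, 3, 1, 4): (-1) + (-2) + 8 + 16 = 21
σ = (2, 3, 4, 1): (-1) + (-2) + 11 + 30 = 38
σ = (2, 4, 1, 3): (-1) + 27 + 8 + 16 = 50
σ = (2, 4, 3, 1): (-1) + 27 + 20 + 30 = 76
σ = (3, 1, 2, 4): (-2) + 24 + 3 + 16 = 41
σ = (3, 1, 4, 2): (-2) + 24 + 11 + 12 = 45
σ = (3, 2, 1, 4): (-2) + 5 + 8 + 16 = 27
σ = (3, 2, 4, 1): (-2) + 5 + 11 + 30 = 44
σ = (3, 4, 1, 2): (-2) + 27 + 8 + 12 = 45
σ = (3, 4, 2, 1): (-2) + 27 + 3 + 30 = 58
σ = (4, 1, 2, 3): 3 + 24 + 3 + 16 = 46
σ = (4, 1, 3, 2): 3 + 24 + 20 + 12 = 59
σ = (4, 2, 1, 3): 3 + 5 + 8 + 16 = 32
σ = (4, 2, 3, 1): 3 + 5 + 20 + 30 = 58
σ = (4, 3, 1, 2): 3 + (-2) + 8 + 12 = 21
σ = (4, 3, 2, 1): 3 + (-2) + 3 + 30 = 34
Optimal value attained by: σ = (2, 3, 1, 4).
Answer: det⊕(T) = 21; verdict: SINGULAR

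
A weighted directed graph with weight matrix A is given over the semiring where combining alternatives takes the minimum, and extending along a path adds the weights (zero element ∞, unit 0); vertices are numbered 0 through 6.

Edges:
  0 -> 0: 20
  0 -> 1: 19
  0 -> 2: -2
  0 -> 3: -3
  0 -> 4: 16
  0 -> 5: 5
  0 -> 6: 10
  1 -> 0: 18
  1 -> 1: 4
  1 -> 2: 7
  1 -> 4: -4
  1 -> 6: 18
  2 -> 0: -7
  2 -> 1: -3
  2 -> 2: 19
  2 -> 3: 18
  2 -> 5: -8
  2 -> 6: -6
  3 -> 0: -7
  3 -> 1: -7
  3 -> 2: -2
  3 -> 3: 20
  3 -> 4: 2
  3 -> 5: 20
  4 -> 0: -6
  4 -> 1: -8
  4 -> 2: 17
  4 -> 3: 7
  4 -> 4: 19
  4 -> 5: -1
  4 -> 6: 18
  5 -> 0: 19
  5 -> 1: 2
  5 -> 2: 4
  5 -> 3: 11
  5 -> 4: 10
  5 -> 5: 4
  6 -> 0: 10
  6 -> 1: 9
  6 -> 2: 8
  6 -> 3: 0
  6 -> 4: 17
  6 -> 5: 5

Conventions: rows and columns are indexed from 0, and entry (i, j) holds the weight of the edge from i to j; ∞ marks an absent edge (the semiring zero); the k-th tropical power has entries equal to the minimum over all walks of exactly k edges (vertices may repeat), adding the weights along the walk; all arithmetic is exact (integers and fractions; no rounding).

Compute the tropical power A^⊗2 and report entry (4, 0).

A^⊗2:
  [-10, -10, -5, 10, -1, -10, -8]
  [-10, -12, 11, 3, 0, -5, 1]
  [4, -6, -9, -10, -7, -4, 3]
  [-9, -6, -9, -10, -11, -10, -8]
  [0, -4, -8, -9, -12, -1, 4]
  [-3, 1, 8, 15, -2, -4, -2]
  [-7, -7, -2, 7, 2, 0, 2]
Key observation: the optimum is the walk 4->3->0, with weight 7 + (-7) = 0.
Optimal value attained by: walk 4->3->0.
Answer: (A^⊗2)[4][0] = 0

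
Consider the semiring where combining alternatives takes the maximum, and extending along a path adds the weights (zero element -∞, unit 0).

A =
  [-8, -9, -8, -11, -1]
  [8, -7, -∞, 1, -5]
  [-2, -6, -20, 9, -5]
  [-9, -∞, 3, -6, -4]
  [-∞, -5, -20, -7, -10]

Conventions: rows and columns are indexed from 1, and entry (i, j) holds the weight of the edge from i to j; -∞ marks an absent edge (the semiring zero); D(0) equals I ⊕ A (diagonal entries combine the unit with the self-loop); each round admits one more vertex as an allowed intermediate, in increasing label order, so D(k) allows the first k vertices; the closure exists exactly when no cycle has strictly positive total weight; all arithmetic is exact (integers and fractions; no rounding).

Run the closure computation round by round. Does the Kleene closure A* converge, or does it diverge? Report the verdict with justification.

D(0):
  [0, -9, -8, -11, -1]
  [8, 0, -∞, 1, -5]
  [-2, -6, 0, 9, -5]
  [-9, -∞, 3, 0, -4]
  [-∞, -5, -20, -7, 0]
D(1):
  [0, -9, -8, -11, -1]
  [8, 0, 0, 1, 7]
  [-2, -6, 0, 9, -3]
  [-9, -18, 3, 0, -4]
  [-∞, -5, -20, -7, 0]
Detection: at round 2, diagonal entry (5, 5) turns strictly positive.
Key observation: the cycle 5->2->1->5 has total weight (-5) + 8 + (-1), which is strictly positive.
Answer: DIVERGES — positive cycle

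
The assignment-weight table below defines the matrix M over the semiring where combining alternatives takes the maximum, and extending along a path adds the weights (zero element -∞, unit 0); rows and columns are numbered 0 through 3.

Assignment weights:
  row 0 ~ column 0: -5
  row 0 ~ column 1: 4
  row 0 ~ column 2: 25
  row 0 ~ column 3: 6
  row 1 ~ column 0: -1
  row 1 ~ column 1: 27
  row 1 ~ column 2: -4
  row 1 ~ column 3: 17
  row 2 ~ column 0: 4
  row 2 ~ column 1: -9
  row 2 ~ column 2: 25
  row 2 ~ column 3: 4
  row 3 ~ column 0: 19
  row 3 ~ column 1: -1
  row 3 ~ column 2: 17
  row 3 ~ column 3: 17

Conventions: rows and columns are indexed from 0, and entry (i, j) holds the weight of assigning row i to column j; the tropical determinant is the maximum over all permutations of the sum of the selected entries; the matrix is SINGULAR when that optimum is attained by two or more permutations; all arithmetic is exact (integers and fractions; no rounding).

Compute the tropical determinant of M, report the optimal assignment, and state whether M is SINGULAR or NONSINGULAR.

σ = (0, 1, 2, 3): (-5) + 27 + 25 + 17 = 64
σ = (0, 1, 3, 2): (-5) + 27 + 4 + 17 = 43
σ = (0, 2, 1, 3): (-5) + (-4) + (-9) + 17 = -1
σ = (0, 2, 3, 1): (-5) + (-4) + 4 + (-1) = -6
σ = (0, 3, 1, 2): (-5) + 17 + (-9) + 17 = 20
σ = (0, 3, 2, 1): (-5) + 17 + 25 + (-1) = 36
σ = (1, 0, 2, 3): 4 + (-1) + 25 + 17 = 45
σ = (1, 0, 3, 2): 4 + (-1) + 4 + 17 = 24
σ = (1, 2, 0, 3): 4 + (-4) + 4 + 17 = 21
σ = (1, 2, 3, 0): 4 + (-4) + 4 + 19 = 23
σ = (1, 3, 0, 2): 4 + 17 + 4 + 17 = 42
σ = (1, 3, 2, 0): 4 + 17 + 25 + 19 = 65
σ = (2, 0, 1, 3): 25 + (-1) + (-9) + 17 = 32
σ = (2, 0, 3, 1): 25 + (-1) + 4 + (-1) = 27
σ = (2, 1, 0, 3): 25 + 27 + 4 + 17 = 73
σ = (2, 1, 3, 0): 25 + 27 + 4 + 19 = 75
σ = (2, 3, 0, 1): 25 + 17 + 4 + (-1) = 45
σ = (2, 3, 1, 0): 25 + 17 + (-9) + 19 = 52
σ = (3, 0, 1, 2): 6 + (-1) + (-9) + 17 = 13
σ = (3, 0, 2, 1): 6 + (-1) + 25 + (-1) = 29
σ = (3, 1, 0, 2): 6 + 27 + 4 + 17 = 54
σ = (3, 1, 2, 0): 6 + 27 + 25 + 19 = 77
σ = (3, 2, 0, 1): 6 + (-4) + 4 + (-1) = 5
σ = (3, 2, 1, 0): 6 + (-4) + (-9) + 19 = 12
Optimal value attained by: σ = (3, 1, 2, 0).
Answer: det⊕(M) = 77; verdict: NONSINGULAR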